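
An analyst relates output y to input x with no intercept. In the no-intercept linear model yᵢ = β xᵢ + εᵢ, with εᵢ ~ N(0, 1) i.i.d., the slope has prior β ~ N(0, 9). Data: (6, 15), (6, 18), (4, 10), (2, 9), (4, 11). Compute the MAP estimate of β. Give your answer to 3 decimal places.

log p(β | y) = −Σ(yᵢ − βxᵢ)²/(2·1) − β²/(2·9) + const.
Setting the derivative to zero: Σxᵢ(yᵢ − βxᵢ)/1 − β/9 = 0, so β = Σxᵢyᵢ / (Σxᵢ² + σ²/τ²).
Σxᵢyᵢ = 6·15 + 6·18 + 4·10 + 2·9 + 4·11 = 300; Σxᵢ² = 108; σ²/τ² = 1/9.
β̂_MAP = 300 / (108 + 1/9) = 300/(973/9) = 2700/973 ≈ 2.775.

β̂_MAP = 2.775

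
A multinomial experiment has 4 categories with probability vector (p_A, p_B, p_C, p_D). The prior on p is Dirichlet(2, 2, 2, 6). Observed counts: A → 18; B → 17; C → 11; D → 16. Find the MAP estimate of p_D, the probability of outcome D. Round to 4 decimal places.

The posterior is Dirichlet(αᵢ + nᵢ) = Dirichlet(20, 19, 13, 22).
For a Dirichlet(a₁,…,a_K) with all aᵢ > 1, the mode has j-th component (aⱼ − 1)/(Σaᵢ − K).
Here Σaᵢ = 74 and K = 4, so p_D = (22 − 1)/(74 − 4) = 21/70 ≈ 0.3000.

MAP estimate of p_D = 0.3000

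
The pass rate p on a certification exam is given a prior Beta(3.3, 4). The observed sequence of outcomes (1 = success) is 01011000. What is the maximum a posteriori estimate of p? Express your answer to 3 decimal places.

p̂_MAP = 0.398

Prior: Beta(3.3, 4).
Data: 3 successes in 8 trials (from the sequence). The binomial likelihood contributes p^3(1−p)^5, so the posterior is Beta(3.3+3, 4+5) = Beta(6.3, 9).
For Beta(a, b) with a, b > 1 the mode is (a−1)/(a+b−2) = 5.3/13.3 ≈ 0.398.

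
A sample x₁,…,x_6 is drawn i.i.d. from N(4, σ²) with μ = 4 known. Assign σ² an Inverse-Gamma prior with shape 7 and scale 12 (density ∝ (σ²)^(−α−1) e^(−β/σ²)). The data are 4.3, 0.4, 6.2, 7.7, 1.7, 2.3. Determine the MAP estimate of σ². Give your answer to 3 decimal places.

σ̂²_MAP = 2.898

Sum of squared deviations about the known mean: SS = (4.3−4)² + (0.4−4)² + (6.2−4)² + (7.7−4)² + (1.7−4)² + (2.3−4)² = 39.76.
The Normal likelihood contributes (σ²)^(−n/2) exp(−SS/(2σ²)), so the posterior is Inverse-Gamma(α + n/2, β + SS/2) = Inverse-Gamma(10, 31.88).
The mode of Inverse-Gamma(a, b) is b/(a+1) = 31.88/11 ≈ 2.898.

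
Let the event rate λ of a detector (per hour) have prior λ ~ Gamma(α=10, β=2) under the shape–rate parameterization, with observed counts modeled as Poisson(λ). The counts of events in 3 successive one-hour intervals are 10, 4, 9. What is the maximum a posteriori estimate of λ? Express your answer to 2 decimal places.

Σxᵢ = 10+4+9 = 23, with n = 3.
Posterior ∝ λ^9e^(−2λ) · λ^23e^(−3λ) = λ^32e^(−5λ), i.e. Gamma(shape=33, rate=5).
The mode of a Gamma(a, b) with a ≥ 1 (shape–rate) is (a−1)/b = 32/5 ≈ 6.40.

λ̂_MAP = 6.40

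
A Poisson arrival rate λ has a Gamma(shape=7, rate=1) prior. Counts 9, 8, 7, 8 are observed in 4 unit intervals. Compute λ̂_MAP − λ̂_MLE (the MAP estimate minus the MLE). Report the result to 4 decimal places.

Σxᵢ = 32. Posterior is Gamma(39, 5); MAP = (39−1)/5 = 38/5 ≈ 7.60000.
MLE = x̄ = 32/4 ≈ 8.00000.
Difference = 38/5 − 32/4 = -2/5 ≈ -0.4000.

MAP − MLE = -0.4000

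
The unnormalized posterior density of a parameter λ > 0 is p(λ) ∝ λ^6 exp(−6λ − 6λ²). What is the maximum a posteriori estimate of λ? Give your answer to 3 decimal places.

λ̂_MAP = 0.500

ℓ'(λ) = 6/λ − 6 − 12λ. Setting this to zero and multiplying by λ: 12λ² + 6λ − 6 = 0.
λ = (−6 + √(6² + 4·12·6)) / (2·12) = (−6 + √324) / 24 = (−6 + 18)/24 = 1/2.
ℓ''(λ) = −6/λ² − 12 < 0, confirming a maximum.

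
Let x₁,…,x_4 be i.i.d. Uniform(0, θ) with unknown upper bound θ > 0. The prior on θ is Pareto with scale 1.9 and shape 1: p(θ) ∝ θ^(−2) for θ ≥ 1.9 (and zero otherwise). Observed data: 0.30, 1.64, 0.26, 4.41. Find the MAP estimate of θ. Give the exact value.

The Uniform(0, θ) likelihood is θ^(−n) for θ ≥ max(xᵢ), zero otherwise. Here max(xᵢ) = 4.41.
Posterior ∝ θ^(−2) · θ^(−4) = θ^(−6) on θ ≥ max(1.9, 4.41) = 4.41.
This density is strictly decreasing in θ, so the posterior mode lies at the lower boundary of the support.

θ̂_MAP = 4.41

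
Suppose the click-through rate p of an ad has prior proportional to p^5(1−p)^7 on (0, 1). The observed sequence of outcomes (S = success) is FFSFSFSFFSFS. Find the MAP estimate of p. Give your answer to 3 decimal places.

p̂_MAP = 0.417

The prior density ∝ p^5(1−p)^7 is the kernel of Beta(6, 8).
Data: 5 successes in 12 trials (from the sequence). The binomial likelihood contributes p^5(1−p)^7, so the posterior is Beta(6+5, 8+7) = Beta(11, 15).
For Beta(a, b) with a, b > 1 the mode is (a−1)/(a+b−2) = 10/24 ≈ 0.417.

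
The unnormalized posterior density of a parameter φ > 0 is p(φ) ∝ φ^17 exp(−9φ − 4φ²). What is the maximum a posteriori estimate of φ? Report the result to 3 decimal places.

φ̂_MAP = 1.000

ℓ'(φ) = 17/φ − 9 − 8φ. Setting this to zero and multiplying by φ: 8φ² + 9φ − 17 = 0.
φ = (−9 + √(9² + 4·8·17)) / (2·8) = (−9 + √625) / 16 = (−9 + 25)/16 = 1.
ℓ''(φ) = −17/φ² − 8 < 0, confirming a maximum.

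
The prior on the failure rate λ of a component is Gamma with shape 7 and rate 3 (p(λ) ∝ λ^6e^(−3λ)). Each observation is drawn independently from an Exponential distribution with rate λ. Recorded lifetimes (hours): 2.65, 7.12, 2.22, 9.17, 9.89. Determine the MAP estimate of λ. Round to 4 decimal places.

The Exponential(rate=λ) likelihood is ∝ λ^n e^(−λΣtᵢ). Here n = 5 and Σtᵢ = 2.65 + 7.12 + 2.22 + 9.17 + 9.89 = 31.05.
Posterior ∝ λ^6e^(−3λ) · λ^5e^(−31.05λ) = λ^11e^(−34.05λ), i.e. Gamma(12, 34.05).
Mode = (a−1)/b = 11/34.05 ≈ 0.3231.

λ̂_MAP = 0.3231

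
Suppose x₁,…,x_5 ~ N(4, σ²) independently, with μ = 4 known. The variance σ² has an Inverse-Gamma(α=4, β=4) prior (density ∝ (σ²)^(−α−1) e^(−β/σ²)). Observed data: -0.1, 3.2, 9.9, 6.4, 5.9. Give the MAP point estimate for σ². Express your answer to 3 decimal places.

σ̂²_MAP = 4.642

Sum of squared deviations about the known mean: SS = (-0.1−4)² + (3.2−4)² + (9.9−4)² + (6.4−4)² + (5.9−4)² = 61.63.
The Normal likelihood contributes (σ²)^(−n/2) exp(−SS/(2σ²)), so the posterior is Inverse-Gamma(α + n/2, β + SS/2) = Inverse-Gamma(6.5, 34.815).
The mode of Inverse-Gamma(a, b) is b/(a+1) = 34.815/7.5 ≈ 4.642.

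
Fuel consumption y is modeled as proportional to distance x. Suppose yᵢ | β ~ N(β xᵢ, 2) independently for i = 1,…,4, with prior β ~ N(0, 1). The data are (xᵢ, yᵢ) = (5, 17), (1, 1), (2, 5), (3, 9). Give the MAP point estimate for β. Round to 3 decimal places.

log p(β | y) = −Σ(yᵢ − βxᵢ)²/(2·2) − β²/(2·1) + const.
Setting the derivative to zero: Σxᵢ(yᵢ − βxᵢ)/2 − β/1 = 0, so β = Σxᵢyᵢ / (Σxᵢ² + σ²/τ²).
Σxᵢyᵢ = 5·17 + 1·1 + 2·5 + 3·9 = 123; Σxᵢ² = 39; σ²/τ² = 2.
β̂_MAP = 123 / (39 + 2) = 123/41 ≈ 3.000.

β̂_MAP = 3.000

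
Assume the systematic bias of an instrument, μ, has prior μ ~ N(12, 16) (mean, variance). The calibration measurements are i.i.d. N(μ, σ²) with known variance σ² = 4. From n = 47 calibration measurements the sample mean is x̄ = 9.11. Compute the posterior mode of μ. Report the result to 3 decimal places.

n = 47, x̄ = 9.11.
For a Normal prior and Normal likelihood with known variance, the posterior is Normal; its mode equals its mean, the precision-weighted average.
Prior precision 1/σ₀² = 1/16 = 0.0625; data precision n/σ² = 47/4 = 11.75.
μ̂ = (0.0625·12 + 11.75·9.11) / (0.0625 + 11.75) = 107.7925/11.8125 = 43117/4725 ≈ 9.125.

μ̂_MAP = 9.125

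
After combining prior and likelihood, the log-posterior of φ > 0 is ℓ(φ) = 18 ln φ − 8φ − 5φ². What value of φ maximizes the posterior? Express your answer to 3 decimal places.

ℓ'(φ) = 18/φ − 8 − 10φ. Setting this to zero and multiplying by φ: 10φ² + 8φ − 18 = 0.
φ = (−8 + √(8² + 4·10·18)) / (2·10) = (−8 + √784) / 20 = (−8 + 28)/20 = 1.
ℓ''(φ) = −18/φ² − 10 < 0, confirming a maximum.

φ̂_MAP = 1.000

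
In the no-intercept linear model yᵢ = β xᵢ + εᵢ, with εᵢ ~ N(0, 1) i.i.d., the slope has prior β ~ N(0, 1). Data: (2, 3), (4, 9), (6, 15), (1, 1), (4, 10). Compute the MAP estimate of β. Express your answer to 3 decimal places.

log p(β | y) = −Σ(yᵢ − βxᵢ)²/(2·1) − β²/(2·1) + const.
Setting the derivative to zero: Σxᵢ(yᵢ − βxᵢ)/1 − β/1 = 0, so β = Σxᵢyᵢ / (Σxᵢ² + σ²/τ²).
Σxᵢyᵢ = 2·3 + 4·9 + 6·15 + 1·1 + 4·10 = 173; Σxᵢ² = 73; σ²/τ² = 1.
β̂_MAP = 173 / (73 + 1) = 173/74 ≈ 2.338.

β̂_MAP = 2.338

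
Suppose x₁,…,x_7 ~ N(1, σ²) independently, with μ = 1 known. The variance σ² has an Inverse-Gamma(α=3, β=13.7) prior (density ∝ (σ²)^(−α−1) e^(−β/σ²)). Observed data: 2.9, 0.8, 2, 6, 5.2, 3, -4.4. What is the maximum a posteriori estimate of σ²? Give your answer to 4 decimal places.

Sum of squared deviations about the known mean: SS = (2.9−1)² + (0.8−1)² + (2−1)² + (6−1)² + (5.2−1)² + (3−1)² + (-4.4−1)² = 80.45.
The Normal likelihood contributes (σ²)^(−n/2) exp(−SS/(2σ²)), so the posterior is Inverse-Gamma(α + n/2, β + SS/2) = Inverse-Gamma(6.5, 53.925).
The mode of Inverse-Gamma(a, b) is b/(a+1) = 53.925/7.5 ≈ 7.1900.

σ̂²_MAP = 7.1900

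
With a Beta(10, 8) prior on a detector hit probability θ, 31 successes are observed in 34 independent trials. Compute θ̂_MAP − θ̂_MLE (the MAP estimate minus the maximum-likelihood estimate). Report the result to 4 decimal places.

Posterior is Beta(41, 11); MAP = (41−1)/(52−2) = 40/50 ≈ 0.80000.
MLE ignores the prior: θ̂_MLE = k/n = 31/34 ≈ 0.91176.
Difference = 40/50 − 31/34 = -19/170 ≈ -0.1118.

MAP − MLE = -0.1118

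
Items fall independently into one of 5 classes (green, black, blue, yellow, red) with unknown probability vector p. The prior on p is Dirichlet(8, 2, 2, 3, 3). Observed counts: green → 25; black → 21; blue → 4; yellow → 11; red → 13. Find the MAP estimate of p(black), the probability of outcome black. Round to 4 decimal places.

MAP estimate of p(black) = 0.2529

The posterior is Dirichlet(αᵢ + nᵢ) = Dirichlet(33, 23, 6, 14, 16).
For a Dirichlet(a₁,…,a_K) with all aᵢ > 1, the mode has j-th component (aⱼ − 1)/(Σaᵢ − K).
Here Σaᵢ = 92 and K = 5, so p(black) = (23 − 1)/(92 − 5) = 22/87 ≈ 0.2529.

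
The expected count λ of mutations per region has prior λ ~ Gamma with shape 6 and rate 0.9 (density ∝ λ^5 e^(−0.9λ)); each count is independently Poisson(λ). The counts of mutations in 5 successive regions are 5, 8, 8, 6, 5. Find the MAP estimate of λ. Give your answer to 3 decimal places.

Σxᵢ = 5+8+8+6+5 = 32, with n = 5.
Posterior ∝ λ^5e^(−0.9λ) · λ^32e^(−5λ) = λ^37e^(−5.9λ), i.e. Gamma(shape=38, rate=5.9).
The mode of a Gamma(a, b) with a ≥ 1 (shape–rate) is (a−1)/b = 37/5.9 ≈ 6.271.

λ̂_MAP = 6.271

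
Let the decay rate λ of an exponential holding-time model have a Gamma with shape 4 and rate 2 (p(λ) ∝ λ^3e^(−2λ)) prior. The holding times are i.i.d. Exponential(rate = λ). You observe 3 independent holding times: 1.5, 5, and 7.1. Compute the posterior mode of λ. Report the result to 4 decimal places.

λ̂_MAP = 0.3846

The Exponential(rate=λ) likelihood is ∝ λ^n e^(−λΣtᵢ). Here n = 3 and Σtᵢ = 1.5 + 5 + 7.1 = 13.6.
Posterior ∝ λ^3e^(−2λ) · λ^3e^(−13.6λ) = λ^6e^(−15.6λ), i.e. Gamma(7, 15.6).
Mode = (a−1)/b = 6/15.6 ≈ 0.3846.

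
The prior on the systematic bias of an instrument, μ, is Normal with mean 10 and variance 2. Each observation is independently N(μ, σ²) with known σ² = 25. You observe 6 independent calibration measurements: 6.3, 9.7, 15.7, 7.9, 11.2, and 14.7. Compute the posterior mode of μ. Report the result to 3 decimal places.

μ̂_MAP = 10.297

n = 6; x̄ = (6.3 + 9.7 + 15.7 + 7.9 + 11.2 + 14.7)/6 = 65.5/6 = 131/12 ≈ 10.9167.
For a Normal prior and Normal likelihood with known variance, the posterior is Normal; its mode equals its mean, the precision-weighted average.
Prior precision 1/σ₀² = 1/2 = 0.5; data precision n/σ² = 6/25 = 0.24.
μ̂ = (0.5·10 + 0.24·(131/12)) / (0.5 + 0.24) = 7.62/0.74 = 381/37 ≈ 10.297.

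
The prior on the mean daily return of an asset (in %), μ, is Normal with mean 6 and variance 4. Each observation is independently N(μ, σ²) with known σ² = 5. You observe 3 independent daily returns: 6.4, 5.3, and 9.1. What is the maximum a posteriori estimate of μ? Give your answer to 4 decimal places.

n = 3; x̄ = (6.4 + 5.3 + 9.1)/3 = 20.8/3 = 104/15 ≈ 6.9333.
For a Normal prior and Normal likelihood with known variance, the posterior is Normal; its mode equals its mean, the precision-weighted average.
Prior precision 1/σ₀² = 1/4 = 0.25; data precision n/σ² = 3/5 = 0.6.
μ̂ = (0.25·6 + 0.6·(104/15)) / (0.25 + 0.6) = 5.66/0.85 = 566/85 ≈ 6.6588.

μ̂_MAP = 6.6588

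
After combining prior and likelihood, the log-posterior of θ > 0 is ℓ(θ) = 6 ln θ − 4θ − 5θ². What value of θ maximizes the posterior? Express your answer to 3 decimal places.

ℓ'(θ) = 6/θ − 4 − 10θ. Setting this to zero and multiplying by θ: 10θ² + 4θ − 6 = 0.
θ = (−4 + √(4² + 4·10·6)) / (2·10) = (−4 + √256) / 20 = (−4 + 16)/20 = 3/5.
ℓ''(θ) = −6/θ² − 10 < 0, confirming a maximum.

θ̂_MAP = 0.600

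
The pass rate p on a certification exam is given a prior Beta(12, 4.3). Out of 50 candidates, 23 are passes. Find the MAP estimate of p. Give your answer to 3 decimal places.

Prior: Beta(12, 4.3).
Data: 23 successes in 50 trials. The binomial likelihood contributes p^23(1−p)^27, so the posterior is Beta(12+23, 4.3+27) = Beta(35, 31.3).
For Beta(a, b) with a, b > 1 the mode is (a−1)/(a+b−2) = 34/64.3 ≈ 0.529.

p̂_MAP = 0.529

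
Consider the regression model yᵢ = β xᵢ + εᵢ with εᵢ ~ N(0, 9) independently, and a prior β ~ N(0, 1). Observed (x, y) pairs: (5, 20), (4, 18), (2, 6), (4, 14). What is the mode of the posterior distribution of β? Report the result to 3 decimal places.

β̂_MAP = 3.429

log p(β | y) = −Σ(yᵢ − βxᵢ)²/(2·9) − β²/(2·1) + const.
Setting the derivative to zero: Σxᵢ(yᵢ − βxᵢ)/9 − β/1 = 0, so β = Σxᵢyᵢ / (Σxᵢ² + σ²/τ²).
Σxᵢyᵢ = 5·20 + 4·18 + 2·6 + 4·14 = 240; Σxᵢ² = 61; σ²/τ² = 9.
β̂_MAP = 240 / (61 + 9) = 240/70 ≈ 3.429.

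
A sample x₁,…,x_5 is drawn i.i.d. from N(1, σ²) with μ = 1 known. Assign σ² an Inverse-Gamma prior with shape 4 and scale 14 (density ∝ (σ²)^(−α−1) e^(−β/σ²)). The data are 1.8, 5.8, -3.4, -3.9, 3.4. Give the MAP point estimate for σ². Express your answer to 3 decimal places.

Sum of squared deviations about the known mean: SS = (1.8−1)² + (5.8−1)² + (-3.4−1)² + (-3.9−1)² + (3.4−1)² = 72.81.
The Normal likelihood contributes (σ²)^(−n/2) exp(−SS/(2σ²)), so the posterior is Inverse-Gamma(α + n/2, β + SS/2) = Inverse-Gamma(6.5, 50.405).
The mode of Inverse-Gamma(a, b) is b/(a+1) = 50.405/7.5 ≈ 6.721.

σ̂²_MAP = 6.721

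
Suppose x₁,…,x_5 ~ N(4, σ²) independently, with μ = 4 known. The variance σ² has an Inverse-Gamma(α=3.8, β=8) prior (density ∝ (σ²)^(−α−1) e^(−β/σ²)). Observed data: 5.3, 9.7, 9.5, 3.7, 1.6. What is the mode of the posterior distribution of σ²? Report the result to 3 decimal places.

σ̂²_MAP = 5.910

Sum of squared deviations about the known mean: SS = (5.3−4)² + (9.7−4)² + (9.5−4)² + (3.7−4)² + (1.6−4)² = 70.28.
The Normal likelihood contributes (σ²)^(−n/2) exp(−SS/(2σ²)), so the posterior is Inverse-Gamma(α + n/2, β + SS/2) = Inverse-Gamma(6.3, 43.14).
The mode of Inverse-Gamma(a, b) is b/(a+1) = 43.14/7.3 ≈ 5.910.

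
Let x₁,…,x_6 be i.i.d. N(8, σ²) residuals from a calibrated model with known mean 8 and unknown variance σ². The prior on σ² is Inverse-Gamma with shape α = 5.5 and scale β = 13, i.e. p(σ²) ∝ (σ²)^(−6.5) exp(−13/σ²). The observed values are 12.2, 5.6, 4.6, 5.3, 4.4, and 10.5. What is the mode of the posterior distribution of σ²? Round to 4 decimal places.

Sum of squared deviations about the known mean: SS = (12.2−8)² + (5.6−8)² + (4.6−8)² + (5.3−8)² + (4.4−8)² + (10.5−8)² = 61.46.
The Normal likelihood contributes (σ²)^(−n/2) exp(−SS/(2σ²)), so the posterior is Inverse-Gamma(α + n/2, β + SS/2) = Inverse-Gamma(8.5, 43.73).
The mode of Inverse-Gamma(a, b) is b/(a+1) = 43.73/9.5 ≈ 4.6032.

σ̂²_MAP = 4.6032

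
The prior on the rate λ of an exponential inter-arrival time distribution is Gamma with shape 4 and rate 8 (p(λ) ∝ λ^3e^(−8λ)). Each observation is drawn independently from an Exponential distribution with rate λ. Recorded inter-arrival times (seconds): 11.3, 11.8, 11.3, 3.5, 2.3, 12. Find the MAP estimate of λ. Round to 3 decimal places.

The Exponential(rate=λ) likelihood is ∝ λ^n e^(−λΣtᵢ). Here n = 6 and Σtᵢ = 11.3 + 11.8 + 11.3 + 3.5 + 2.3 + 12 = 52.2.
Posterior ∝ λ^3e^(−8λ) · λ^6e^(−52.2λ) = λ^9e^(−60.2λ), i.e. Gamma(10, 60.2).
Mode = (a−1)/b = 9/60.2 ≈ 0.150.

λ̂_MAP = 0.150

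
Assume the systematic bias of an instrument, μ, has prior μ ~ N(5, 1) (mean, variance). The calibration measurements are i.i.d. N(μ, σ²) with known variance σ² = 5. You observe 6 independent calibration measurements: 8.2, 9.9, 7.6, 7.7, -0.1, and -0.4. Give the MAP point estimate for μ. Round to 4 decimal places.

μ̂_MAP = 5.2636

n = 6; x̄ = (8.2 + 9.9 + 7.6 + 7.7 + (-0.1) + (-0.4))/6 = 32.9/6 = 329/60 ≈ 5.4833.
For a Normal prior and Normal likelihood with known variance, the posterior is Normal; its mode equals its mean, the precision-weighted average.
Prior precision 1/σ₀² = 1/1 = 1; data precision n/σ² = 6/5 = 1.2.
μ̂ = (1·5 + 1.2·(329/60)) / (1 + 1.2) = 11.58/2.2 = 579/110 ≈ 5.2636.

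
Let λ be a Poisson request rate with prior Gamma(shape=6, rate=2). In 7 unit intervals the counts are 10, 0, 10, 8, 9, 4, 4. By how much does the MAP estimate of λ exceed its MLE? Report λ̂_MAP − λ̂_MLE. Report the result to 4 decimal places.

Σxᵢ = 45. Posterior is Gamma(51, 9); MAP = (51−1)/9 = 50/9 ≈ 5.55556.
MLE = x̄ = 45/7 ≈ 6.42857.
Difference = 50/9 − 45/7 = -55/63 ≈ -0.8730.

MAP − MLE = -0.8730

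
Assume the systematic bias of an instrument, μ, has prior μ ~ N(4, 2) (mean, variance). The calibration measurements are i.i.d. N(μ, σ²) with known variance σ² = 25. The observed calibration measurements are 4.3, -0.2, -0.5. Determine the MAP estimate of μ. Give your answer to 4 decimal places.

μ̂_MAP = 3.4581

n = 3; x̄ = (4.3 + (-0.2) + (-0.5))/3 = 3.6/3 = 1.2.
For a Normal prior and Normal likelihood with known variance, the posterior is Normal; its mode equals its mean, the precision-weighted average.
Prior precision 1/σ₀² = 1/2 = 0.5; data precision n/σ² = 3/25 = 0.12.
μ̂ = (0.5·4 + 0.12·1.2) / (0.5 + 0.12) = 2.144/0.62 = 536/155 ≈ 3.4581.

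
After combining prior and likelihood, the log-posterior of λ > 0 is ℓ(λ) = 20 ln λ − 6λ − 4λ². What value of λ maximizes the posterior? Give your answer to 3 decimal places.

ℓ'(λ) = 20/λ − 6 − 8λ. Setting this to zero and multiplying by λ: 8λ² + 6λ − 20 = 0.
λ = (−6 + √(6² + 4·8·20)) / (2·8) = (−6 + √676) / 16 = (−6 + 26)/16 = 5/4.
ℓ''(λ) = −20/λ² − 8 < 0, confirming a maximum.

λ̂_MAP = 1.250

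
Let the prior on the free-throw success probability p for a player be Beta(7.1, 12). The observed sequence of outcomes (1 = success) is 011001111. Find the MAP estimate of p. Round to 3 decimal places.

p̂_MAP = 0.464

Prior: Beta(7.1, 12).
Data: 6 successes in 9 trials (from the sequence). The binomial likelihood contributes p^6(1−p)^3, so the posterior is Beta(7.1+6, 12+3) = Beta(13.1, 15).
For Beta(a, b) with a, b > 1 the mode is (a−1)/(a+b−2) = 12.1/26.1 ≈ 0.464.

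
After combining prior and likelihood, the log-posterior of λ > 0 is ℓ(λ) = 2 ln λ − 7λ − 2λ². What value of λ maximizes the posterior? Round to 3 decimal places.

λ̂_MAP = 0.250

ℓ'(λ) = 2/λ − 7 − 4λ. Setting this to zero and multiplying by λ: 4λ² + 7λ − 2 = 0.
λ = (−7 + √(7² + 4·4·2)) / (2·4) = (−7 + √81) / 8 = (−7 + 9)/8 = 1/4.
ℓ''(λ) = −2/λ² − 4 < 0, confirming a maximum.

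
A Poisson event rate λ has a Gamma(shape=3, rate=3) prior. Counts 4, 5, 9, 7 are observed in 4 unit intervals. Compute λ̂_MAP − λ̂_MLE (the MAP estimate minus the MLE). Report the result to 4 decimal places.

MAP − MLE = -2.3929

Σxᵢ = 25. Posterior is Gamma(28, 7); MAP = (28−1)/7 = 27/7 ≈ 3.85714.
MLE = x̄ = 25/4 ≈ 6.25000.
Difference = 27/7 − 25/4 = -67/28 ≈ -2.3929.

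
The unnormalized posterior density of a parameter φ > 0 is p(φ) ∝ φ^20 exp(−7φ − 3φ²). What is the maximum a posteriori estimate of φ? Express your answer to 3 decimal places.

ℓ'(φ) = 20/φ − 7 − 6φ. Setting this to zero and multiplying by φ: 6φ² + 7φ − 20 = 0.
φ = (−7 + √(7² + 4·6·20)) / (2·6) = (−7 + √529) / 12 = (−7 + 23)/12 = 4/3.
ℓ''(φ) = −20/φ² − 6 < 0, confirming a maximum.

φ̂_MAP = 1.333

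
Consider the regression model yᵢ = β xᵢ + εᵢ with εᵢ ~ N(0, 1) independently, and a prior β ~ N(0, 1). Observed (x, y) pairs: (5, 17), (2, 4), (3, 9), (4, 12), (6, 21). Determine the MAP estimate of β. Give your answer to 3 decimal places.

β̂_MAP = 3.231

log p(β | y) = −Σ(yᵢ − βxᵢ)²/(2·1) − β²/(2·1) + const.
Setting the derivative to zero: Σxᵢ(yᵢ − βxᵢ)/1 − β/1 = 0, so β = Σxᵢyᵢ / (Σxᵢ² + σ²/τ²).
Σxᵢyᵢ = 5·17 + 2·4 + 3·9 + 4·12 + 6·21 = 294; Σxᵢ² = 90; σ²/τ² = 1.
β̂_MAP = 294 / (90 + 1) = 294/91 ≈ 3.231.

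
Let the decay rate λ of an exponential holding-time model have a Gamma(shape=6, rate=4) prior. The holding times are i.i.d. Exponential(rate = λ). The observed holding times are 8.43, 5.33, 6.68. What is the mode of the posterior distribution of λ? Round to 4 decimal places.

λ̂_MAP = 0.3273

The Exponential(rate=λ) likelihood is ∝ λ^n e^(−λΣtᵢ). Here n = 3 and Σtᵢ = 8.43 + 5.33 + 6.68 = 20.44.
Posterior ∝ λ^5e^(−4λ) · λ^3e^(−20.44λ) = λ^8e^(−24.44λ), i.e. Gamma(9, 24.44).
Mode = (a−1)/b = 8/24.44 ≈ 0.3273.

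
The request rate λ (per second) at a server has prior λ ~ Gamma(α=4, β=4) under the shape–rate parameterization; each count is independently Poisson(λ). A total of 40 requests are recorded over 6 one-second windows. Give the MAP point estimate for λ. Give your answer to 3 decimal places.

Σxᵢ = 40, n = 6.
Posterior ∝ λ^3e^(−4λ) · λ^40e^(−6λ) = λ^43e^(−10λ), i.e. Gamma(shape=44, rate=10).
The mode of a Gamma(a, b) with a ≥ 1 (shape–rate) is (a−1)/b = 43/10 ≈ 4.300.

λ̂_MAP = 4.300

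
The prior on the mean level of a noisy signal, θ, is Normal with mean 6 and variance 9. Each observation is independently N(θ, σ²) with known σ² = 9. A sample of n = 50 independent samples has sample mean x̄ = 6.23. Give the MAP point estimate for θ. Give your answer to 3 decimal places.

θ̂_MAP = 6.225

n = 50, x̄ = 6.23.
For a Normal prior and Normal likelihood with known variance, the posterior is Normal; its mode equals its mean, the precision-weighted average.
Prior precision 1/σ₀² = 1/9; data precision n/σ² = 50/9.
θ̂ = ((1/9)·6 + (50/9)·6.23) / (1/9 + 50/9) = (635/18)/(17/3) = 635/102 ≈ 6.225.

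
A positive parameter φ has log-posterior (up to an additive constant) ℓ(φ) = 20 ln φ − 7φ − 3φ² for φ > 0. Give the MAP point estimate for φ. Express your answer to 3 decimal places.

φ̂_MAP = 1.333

ℓ'(φ) = 20/φ − 7 − 6φ. Setting this to zero and multiplying by φ: 6φ² + 7φ − 20 = 0.
φ = (−7 + √(7² + 4·6·20)) / (2·6) = (−7 + √529) / 12 = (−7 + 23)/12 = 4/3.
ℓ''(φ) = −20/φ² − 6 < 0, confirming a maximum.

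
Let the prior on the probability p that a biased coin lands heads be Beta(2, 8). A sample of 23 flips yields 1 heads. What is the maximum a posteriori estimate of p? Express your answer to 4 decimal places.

p̂_MAP = 0.0645

Prior: Beta(2, 8).
Data: 1 success in 23 trials. The binomial likelihood contributes p(1−p)^22, so the posterior is Beta(2+1, 8+22) = Beta(3, 30).
For Beta(a, b) with a, b > 1 the mode is (a−1)/(a+b−2) = 2/31 ≈ 0.0645.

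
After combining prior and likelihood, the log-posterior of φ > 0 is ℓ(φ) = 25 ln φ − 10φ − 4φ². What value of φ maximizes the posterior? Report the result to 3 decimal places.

φ̂_MAP = 1.250

ℓ'(φ) = 25/φ − 10 − 8φ. Setting this to zero and multiplying by φ: 8φ² + 10φ − 25 = 0.
φ = (−10 + √(10² + 4·8·25)) / (2·8) = (−10 + √900) / 16 = (−10 + 30)/16 = 5/4.
ℓ''(φ) = −25/φ² − 8 < 0, confirming a maximum.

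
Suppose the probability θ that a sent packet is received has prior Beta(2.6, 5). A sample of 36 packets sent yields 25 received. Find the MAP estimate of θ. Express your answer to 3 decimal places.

θ̂_MAP = 0.639

Prior: Beta(2.6, 5).
Data: 25 successes in 36 trials. The binomial likelihood contributes θ^25(1−θ)^11, so the posterior is Beta(2.6+25, 5+11) = Beta(27.6, 16).
For Beta(a, b) with a, b > 1 the mode is (a−1)/(a+b−2) = 26.6/41.6 ≈ 0.639.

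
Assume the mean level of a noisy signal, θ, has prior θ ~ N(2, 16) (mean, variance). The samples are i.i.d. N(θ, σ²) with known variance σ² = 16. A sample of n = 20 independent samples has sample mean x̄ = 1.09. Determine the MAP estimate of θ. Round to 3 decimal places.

θ̂_MAP = 1.133

n = 20, x̄ = 1.09.
For a Normal prior and Normal likelihood with known variance, the posterior is Normal; its mode equals its mean, the precision-weighted average.
Prior precision 1/σ₀² = 1/16 = 0.0625; data precision n/σ² = 20/16 = 1.25.
θ̂ = (0.0625·2 + 1.25·1.09) / (0.0625 + 1.25) = 1.4875/1.3125 = 17/15 ≈ 1.133.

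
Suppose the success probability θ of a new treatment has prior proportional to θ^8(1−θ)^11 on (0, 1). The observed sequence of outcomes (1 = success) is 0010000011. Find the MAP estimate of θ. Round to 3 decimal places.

θ̂_MAP = 0.379

The prior density ∝ θ^8(1−θ)^11 is the kernel of Beta(9, 12).
Data: 3 successes in 10 trials (from the sequence). The binomial likelihood contributes θ^3(1−θ)^7, so the posterior is Beta(9+3, 12+7) = Beta(12, 19).
For Beta(a, b) with a, b > 1 the mode is (a−1)/(a+b−2) = 11/29 ≈ 0.379.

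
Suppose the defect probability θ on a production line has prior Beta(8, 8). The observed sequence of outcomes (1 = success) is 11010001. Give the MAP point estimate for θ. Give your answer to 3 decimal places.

Prior: Beta(8, 8).
Data: 4 successes in 8 trials (from the sequence). The binomial likelihood contributes θ^4(1−θ)^4, so the posterior is Beta(8+4, 8+4) = Beta(12, 12).
For Beta(a, b) with a, b > 1 the mode is (a−1)/(a+b−2) = 11/22 ≈ 0.500.

θ̂_MAP = 0.500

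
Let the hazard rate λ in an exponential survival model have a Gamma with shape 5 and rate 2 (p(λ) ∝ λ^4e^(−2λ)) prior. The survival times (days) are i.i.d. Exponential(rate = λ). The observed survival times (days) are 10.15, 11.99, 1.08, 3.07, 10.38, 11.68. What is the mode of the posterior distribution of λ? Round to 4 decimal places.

λ̂_MAP = 0.1986

The Exponential(rate=λ) likelihood is ∝ λ^n e^(−λΣtᵢ). Here n = 6 and Σtᵢ = 10.15 + 11.99 + 1.08 + 3.07 + 10.38 + 11.68 = 48.35.
Posterior ∝ λ^4e^(−2λ) · λ^6e^(−48.35λ) = λ^10e^(−50.35λ), i.e. Gamma(11, 50.35).
Mode = (a−1)/b = 10/50.35 ≈ 0.1986.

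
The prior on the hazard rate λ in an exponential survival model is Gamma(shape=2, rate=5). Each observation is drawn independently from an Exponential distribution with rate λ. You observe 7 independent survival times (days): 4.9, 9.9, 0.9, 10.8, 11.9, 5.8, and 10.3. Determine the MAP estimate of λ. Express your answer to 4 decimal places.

λ̂_MAP = 0.1345

The Exponential(rate=λ) likelihood is ∝ λ^n e^(−λΣtᵢ). Here n = 7 and Σtᵢ = 4.9 + 9.9 + 0.9 + 10.8 + 11.9 + 5.8 + 10.3 = 54.5.
Posterior ∝ λe^(−5λ) · λ^7e^(−54.5λ) = λ^8e^(−59.5λ), i.e. Gamma(9, 59.5).
Mode = (a−1)/b = 8/59.5 ≈ 0.1345.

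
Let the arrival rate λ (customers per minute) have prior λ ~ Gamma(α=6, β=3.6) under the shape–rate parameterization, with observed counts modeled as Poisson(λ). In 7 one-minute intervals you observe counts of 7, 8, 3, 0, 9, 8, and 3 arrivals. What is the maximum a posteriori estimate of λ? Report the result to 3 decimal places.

Σxᵢ = 7+8+3+0+9+8+3 = 38, with n = 7.
Posterior ∝ λ^5e^(−3.6λ) · λ^38e^(−7λ) = λ^43e^(−10.6λ), i.e. Gamma(shape=44, rate=10.6).
The mode of a Gamma(a, b) with a ≥ 1 (shape–rate) is (a−1)/b = 43/10.6 ≈ 4.057.

λ̂_MAP = 4.057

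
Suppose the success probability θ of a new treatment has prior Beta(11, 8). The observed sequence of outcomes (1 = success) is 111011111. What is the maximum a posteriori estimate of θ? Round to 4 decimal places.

θ̂_MAP = 0.6923

Prior: Beta(11, 8).
Data: 8 successes in 9 trials (from the sequence). The binomial likelihood contributes θ^8(1−θ)^1, so the posterior is Beta(11+8, 8+1) = Beta(19, 9).
For Beta(a, b) with a, b > 1 the mode is (a−1)/(a+b−2) = 18/26 ≈ 0.6923.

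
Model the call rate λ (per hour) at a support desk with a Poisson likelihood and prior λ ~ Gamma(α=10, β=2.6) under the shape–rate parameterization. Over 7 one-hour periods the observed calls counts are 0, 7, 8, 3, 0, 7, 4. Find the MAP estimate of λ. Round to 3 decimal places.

Σxᵢ = 0+7+8+3+0+7+4 = 29, with n = 7.
Posterior ∝ λ^9e^(−2.6λ) · λ^29e^(−7λ) = λ^38e^(−9.6λ), i.e. Gamma(shape=39, rate=9.6).
The mode of a Gamma(a, b) with a ≥ 1 (shape–rate) is (a−1)/b = 38/9.6 ≈ 3.958.

λ̂_MAP = 3.958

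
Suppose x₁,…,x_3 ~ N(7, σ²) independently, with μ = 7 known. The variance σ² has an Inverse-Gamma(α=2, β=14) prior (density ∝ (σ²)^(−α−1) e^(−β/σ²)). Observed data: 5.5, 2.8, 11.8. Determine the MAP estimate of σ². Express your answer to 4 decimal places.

Sum of squared deviations about the known mean: SS = (5.5−7)² + (2.8−7)² + (11.8−7)² = 42.93.
The Normal likelihood contributes (σ²)^(−n/2) exp(−SS/(2σ²)), so the posterior is Inverse-Gamma(α + n/2, β + SS/2) = Inverse-Gamma(3.5, 35.465).
The mode of Inverse-Gamma(a, b) is b/(a+1) = 35.465/4.5 ≈ 7.8811.

σ̂²_MAP = 7.8811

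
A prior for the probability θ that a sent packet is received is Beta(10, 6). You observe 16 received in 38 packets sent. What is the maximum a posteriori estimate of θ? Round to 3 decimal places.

Prior: Beta(10, 6).
Data: 16 successes in 38 trials. The binomial likelihood contributes θ^16(1−θ)^22, so the posterior is Beta(10+16, 6+22) = Beta(26, 28).
For Beta(a, b) with a, b > 1 the mode is (a−1)/(a+b−2) = 25/52 ≈ 0.481.

θ̂_MAP = 0.481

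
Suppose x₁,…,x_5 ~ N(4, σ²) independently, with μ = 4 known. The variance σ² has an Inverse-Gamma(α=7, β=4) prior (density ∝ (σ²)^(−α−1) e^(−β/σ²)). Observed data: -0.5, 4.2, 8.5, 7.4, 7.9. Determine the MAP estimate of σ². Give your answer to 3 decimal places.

Sum of squared deviations about the known mean: SS = (-0.5−4)² + (4.2−4)² + (8.5−4)² + (7.4−4)² + (7.9−4)² = 67.31.
The Normal likelihood contributes (σ²)^(−n/2) exp(−SS/(2σ²)), so the posterior is Inverse-Gamma(α + n/2, β + SS/2) = Inverse-Gamma(9.5, 37.655).
The mode of Inverse-Gamma(a, b) is b/(a+1) = 37.655/10.5 ≈ 3.586.

σ̂²_MAP = 3.586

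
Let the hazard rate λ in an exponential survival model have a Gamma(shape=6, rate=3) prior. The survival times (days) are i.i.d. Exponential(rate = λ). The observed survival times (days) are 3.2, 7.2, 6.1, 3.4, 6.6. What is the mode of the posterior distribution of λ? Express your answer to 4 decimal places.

The Exponential(rate=λ) likelihood is ∝ λ^n e^(−λΣtᵢ). Here n = 5 and Σtᵢ = 3.2 + 7.2 + 6.1 + 3.4 + 6.6 = 26.5.
Posterior ∝ λ^5e^(−3λ) · λ^5e^(−26.5λ) = λ^10e^(−29.5λ), i.e. Gamma(11, 29.5).
Mode = (a−1)/b = 10/29.5 ≈ 0.3390.

λ̂_MAP = 0.3390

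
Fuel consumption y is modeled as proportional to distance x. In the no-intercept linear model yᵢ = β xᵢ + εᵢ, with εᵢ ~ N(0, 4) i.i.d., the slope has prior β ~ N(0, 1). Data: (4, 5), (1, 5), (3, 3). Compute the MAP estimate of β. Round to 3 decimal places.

log p(β | y) = −Σ(yᵢ − βxᵢ)²/(2·4) − β²/(2·1) + const.
Setting the derivative to zero: Σxᵢ(yᵢ − βxᵢ)/4 − β/1 = 0, so β = Σxᵢyᵢ / (Σxᵢ² + σ²/τ²).
Σxᵢyᵢ = 4·5 + 1·5 + 3·3 = 34; Σxᵢ² = 26; σ²/τ² = 4.
β̂_MAP = 34 / (26 + 4) = 34/30 ≈ 1.133.

β̂_MAP = 1.133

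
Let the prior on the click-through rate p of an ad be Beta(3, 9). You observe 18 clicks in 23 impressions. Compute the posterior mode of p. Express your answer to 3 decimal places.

Prior: Beta(3, 9).
Data: 18 successes in 23 trials. The binomial likelihood contributes p^18(1−p)^5, so the posterior is Beta(3+18, 9+5) = Beta(21, 14).
For Beta(a, b) with a, b > 1 the mode is (a−1)/(a+b−2) = 20/33 ≈ 0.606.

p̂_MAP = 0.606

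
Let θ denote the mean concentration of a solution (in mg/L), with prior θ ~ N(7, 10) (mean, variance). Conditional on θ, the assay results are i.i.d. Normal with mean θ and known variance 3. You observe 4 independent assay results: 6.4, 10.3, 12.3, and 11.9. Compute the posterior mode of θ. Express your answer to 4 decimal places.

n = 4; x̄ = (6.4 + 10.3 + 12.3 + 11.9)/4 = 40.9/4 = 10.225.
For a Normal prior and Normal likelihood with known variance, the posterior is Normal; its mode equals its mean, the precision-weighted average.
Prior precision 1/σ₀² = 1/10 = 0.1; data precision n/σ² = 4/3.
θ̂ = (0.1·7 + (4/3)·10.225) / (0.1 + 4/3) = (43/3)/(43/30) = 10.0000.

θ̂_MAP = 10.0000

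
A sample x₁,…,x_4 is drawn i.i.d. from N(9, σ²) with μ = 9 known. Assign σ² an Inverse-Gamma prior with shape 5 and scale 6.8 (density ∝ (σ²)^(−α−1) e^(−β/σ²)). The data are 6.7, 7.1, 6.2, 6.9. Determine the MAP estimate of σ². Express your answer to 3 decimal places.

σ̂²_MAP = 2.172

Sum of squared deviations about the known mean: SS = (6.7−9)² + (7.1−9)² + (6.2−9)² + (6.9−9)² = 21.15.
The Normal likelihood contributes (σ²)^(−n/2) exp(−SS/(2σ²)), so the posterior is Inverse-Gamma(α + n/2, β + SS/2) = Inverse-Gamma(7, 17.375).
The mode of Inverse-Gamma(a, b) is b/(a+1) = 17.375/8 ≈ 2.172.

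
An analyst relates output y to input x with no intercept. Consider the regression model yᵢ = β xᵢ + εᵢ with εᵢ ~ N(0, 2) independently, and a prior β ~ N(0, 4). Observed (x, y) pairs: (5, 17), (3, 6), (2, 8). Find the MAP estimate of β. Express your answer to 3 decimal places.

log p(β | y) = −Σ(yᵢ − βxᵢ)²/(2·2) − β²/(2·4) + const.
Setting the derivative to zero: Σxᵢ(yᵢ − βxᵢ)/2 − β/4 = 0, so β = Σxᵢyᵢ / (Σxᵢ² + σ²/τ²).
Σxᵢyᵢ = 5·17 + 3·6 + 2·8 = 119; Σxᵢ² = 38; σ²/τ² = 0.5.
β̂_MAP = 119 / (38 + 0.5) = 119/38.5 ≈ 3.091.

β̂_MAP = 3.091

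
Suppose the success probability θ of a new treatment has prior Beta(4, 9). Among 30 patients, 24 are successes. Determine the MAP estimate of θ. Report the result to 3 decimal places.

Prior: Beta(4, 9).
Data: 24 successes in 30 trials. The binomial likelihood contributes θ^24(1−θ)^6, so the posterior is Beta(4+24, 9+6) = Beta(28, 15).
For Beta(a, b) with a, b > 1 the mode is (a−1)/(a+b−2) = 27/41 ≈ 0.659.

θ̂_MAP = 0.659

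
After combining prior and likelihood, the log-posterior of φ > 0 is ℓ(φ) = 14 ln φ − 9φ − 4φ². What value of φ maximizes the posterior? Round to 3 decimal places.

φ̂_MAP = 0.875

ℓ'(φ) = 14/φ − 9 − 8φ. Setting this to zero and multiplying by φ: 8φ² + 9φ − 14 = 0.
φ = (−9 + √(9² + 4·8·14)) / (2·8) = (−9 + √529) / 16 = (−9 + 23)/16 = 7/8.
ℓ''(φ) = −14/φ² − 8 < 0, confirming a maximum.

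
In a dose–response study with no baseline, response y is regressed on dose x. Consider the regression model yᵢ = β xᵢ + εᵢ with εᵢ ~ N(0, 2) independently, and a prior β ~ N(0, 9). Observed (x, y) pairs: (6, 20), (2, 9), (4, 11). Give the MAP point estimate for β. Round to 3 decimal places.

β̂_MAP = 3.237

log p(β | y) = −Σ(yᵢ − βxᵢ)²/(2·2) − β²/(2·9) + const.
Setting the derivative to zero: Σxᵢ(yᵢ − βxᵢ)/2 − β/9 = 0, so β = Σxᵢyᵢ / (Σxᵢ² + σ²/τ²).
Σxᵢyᵢ = 6·20 + 2·9 + 4·11 = 182; Σxᵢ² = 56; σ²/τ² = 2/9.
β̂_MAP = 182 / (56 + 2/9) = 182/(506/9) = 819/253 ≈ 3.237.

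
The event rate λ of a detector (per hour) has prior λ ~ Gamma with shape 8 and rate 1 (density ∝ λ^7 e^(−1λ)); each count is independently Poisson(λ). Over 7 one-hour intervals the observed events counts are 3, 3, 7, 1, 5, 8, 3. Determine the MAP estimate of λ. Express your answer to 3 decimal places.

λ̂_MAP = 4.625

Σxᵢ = 3+3+7+1+5+8+3 = 30, with n = 7.
Posterior ∝ λ^7e^(−1λ) · λ^30e^(−7λ) = λ^37e^(−8λ), i.e. Gamma(shape=38, rate=8).
The mode of a Gamma(a, b) with a ≥ 1 (shape–rate) is (a−1)/b = 37/8 ≈ 4.625.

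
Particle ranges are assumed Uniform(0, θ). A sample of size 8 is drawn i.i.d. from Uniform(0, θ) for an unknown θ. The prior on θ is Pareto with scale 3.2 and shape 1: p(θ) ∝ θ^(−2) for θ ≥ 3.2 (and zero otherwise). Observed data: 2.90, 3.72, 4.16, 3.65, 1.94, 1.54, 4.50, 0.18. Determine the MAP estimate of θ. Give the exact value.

θ̂_MAP = 4.50

The Uniform(0, θ) likelihood is θ^(−n) for θ ≥ max(xᵢ), zero otherwise. Here max(xᵢ) = 4.50.
Posterior ∝ θ^(−2) · θ^(−8) = θ^(−10) on θ ≥ max(3.2, 4.50) = 4.50.
This density is strictly decreasing in θ, so the posterior mode lies at the lower boundary of the support.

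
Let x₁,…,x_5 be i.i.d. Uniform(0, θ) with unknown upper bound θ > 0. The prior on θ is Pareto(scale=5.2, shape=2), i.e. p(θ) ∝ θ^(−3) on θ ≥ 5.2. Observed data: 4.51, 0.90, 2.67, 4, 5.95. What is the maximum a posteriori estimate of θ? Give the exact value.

θ̂_MAP = 5.95

The Uniform(0, θ) likelihood is θ^(−n) for θ ≥ max(xᵢ), zero otherwise. Here max(xᵢ) = 5.95.
Posterior ∝ θ^(−3) · θ^(−5) = θ^(−8) on θ ≥ max(5.2, 5.95) = 5.95.
This density is strictly decreasing in θ, so the posterior mode lies at the lower boundary of the support.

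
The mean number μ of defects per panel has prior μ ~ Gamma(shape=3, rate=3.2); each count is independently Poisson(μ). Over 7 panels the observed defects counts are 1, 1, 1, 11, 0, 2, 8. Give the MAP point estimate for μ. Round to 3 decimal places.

Σxᵢ = 1+1+1+11+0+2+8 = 24, with n = 7.
Posterior ∝ μ^2e^(−3.2μ) · μ^24e^(−7μ) = μ^26e^(−10.2μ), i.e. Gamma(shape=27, rate=10.2).
The mode of a Gamma(a, b) with a ≥ 1 (shape–rate) is (a−1)/b = 26/10.2 ≈ 2.549.

μ̂_MAP = 2.549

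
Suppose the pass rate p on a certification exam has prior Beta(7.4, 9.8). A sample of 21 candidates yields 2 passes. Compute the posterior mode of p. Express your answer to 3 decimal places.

Prior: Beta(7.4, 9.8).
Data: 2 successes in 21 trials. The binomial likelihood contributes p^2(1−p)^19, so the posterior is Beta(7.4+2, 9.8+19) = Beta(9.4, 28.8).
For Beta(a, b) with a, b > 1 the mode is (a−1)/(a+b−2) = 8.4/36.2 ≈ 0.232.

p̂_MAP = 0.232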